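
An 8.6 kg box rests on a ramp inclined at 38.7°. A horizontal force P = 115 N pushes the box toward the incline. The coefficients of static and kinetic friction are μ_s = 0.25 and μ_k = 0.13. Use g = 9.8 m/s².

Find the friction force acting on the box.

f ≈ 17.9 N (down the incline)

The horizontal push has a component P sin θ into the surface, so N = m g cos θ + P sin θ = 65.77 + 71.9 = 137.7 N.
Parallel to the incline: P cos θ − m g sin θ = 89.75 − 52.7 = 37.05 N; the friction needed to balance this is 37.05 N acting down the slope.
The limit of static friction is μ_s N = 34.42 N.
The required 37.05 N exceeds the static limit, so the box slides up-slope and f = μ_k N = 0.13×137.7 = 17.9 N.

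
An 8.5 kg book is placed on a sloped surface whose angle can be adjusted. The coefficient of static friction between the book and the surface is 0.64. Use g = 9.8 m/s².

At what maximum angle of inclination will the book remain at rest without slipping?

θ_max ≈ 32.6°

At the slip threshold, m g sin θ = μ_s · m g cos θ, so tan θ = μ_s.
θ_max = arctan(0.64) = 32.6°.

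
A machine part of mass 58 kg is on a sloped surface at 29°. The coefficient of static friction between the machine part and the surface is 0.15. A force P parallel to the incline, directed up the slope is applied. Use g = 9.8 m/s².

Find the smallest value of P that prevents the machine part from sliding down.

The machine part tends to slide down (tan θ > μ_s), so at the point of impending slip friction acts up-slope at its limit: f = μ_s N.
P is parallel to the surface, so N = m g cos θ = 497 N.
Along the incline: P + μ_s N = m g sin θ, so P = 276 − 0.15×497 = 201 N.

P_min ≈ 201 N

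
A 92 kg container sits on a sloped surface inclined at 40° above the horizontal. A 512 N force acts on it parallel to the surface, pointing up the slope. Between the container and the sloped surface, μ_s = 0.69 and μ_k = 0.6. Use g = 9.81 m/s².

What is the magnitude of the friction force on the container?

The normal reaction is N = m g cos θ = 691.4 N.
For equilibrium along the incline the friction force must supply f = m g sin θ − P = 580.1 − 512 = 68.13 N (positive meaning up-slope).
The static-friction ceiling is μ_s N = 0.69 × 691.4 = 477 N.
Since |68.13| ≤ 477 N, static friction is sufficient; f equals the required value, not μ_s N.

f ≈ 68.1 N (up the incline)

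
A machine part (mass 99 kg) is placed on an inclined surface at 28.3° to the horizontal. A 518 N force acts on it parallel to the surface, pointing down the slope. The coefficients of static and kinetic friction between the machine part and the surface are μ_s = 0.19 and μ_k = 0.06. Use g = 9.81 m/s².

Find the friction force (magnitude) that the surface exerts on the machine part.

f ≈ 51.3 N (up the incline)

Normal force: N = m g cos θ = 99 × 9.81 × cos 28.3° = 855.1 N.
Parallel to the incline, ΣF = 0 gives f = m g sin θ + P = 460.4 + 518 = 978.4 N (up-slope positive).
Maximum static friction available: μ_s N = 0.19 × 855.1 = 162.5 N.
|978.4| exceeds 162.5 N, so the machine part slips down-slope; friction is kinetic, f = μ_k N = 0.06×855.1 = 51.3 N.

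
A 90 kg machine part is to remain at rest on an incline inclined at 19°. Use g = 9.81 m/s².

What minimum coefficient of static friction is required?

μ_s,min ≈ 0.344

At the slip threshold m g sin θ = μ_s m g cos θ, so μ_s,min = tan θ.
μ_s,min = tan 19° = 0.344.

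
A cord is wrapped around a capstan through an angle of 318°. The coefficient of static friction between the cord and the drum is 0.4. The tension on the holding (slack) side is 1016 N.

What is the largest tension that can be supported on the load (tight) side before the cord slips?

T_max ≈ 9360 N

At impending slip the capstan equation gives T₂/T₁ = e^{μβ} with β in radians.
β = 318° × π/180 = 5.55 rad.
e^{μβ} = e^{0.4×5.55} = 9.208.
T₂ = T₁ · e^{μβ} = 1016 × 9.208 = 9360 N.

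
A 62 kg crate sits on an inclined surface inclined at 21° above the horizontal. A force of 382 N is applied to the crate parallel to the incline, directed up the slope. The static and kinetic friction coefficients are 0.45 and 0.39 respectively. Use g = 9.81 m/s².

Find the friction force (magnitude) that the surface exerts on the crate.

f ≈ 164 N (down the incline)

Perpendicular to the surface, N = m g cos θ = 62·9.81·cos 21° = 567.8 N.
Parallel to the incline, ΣF = 0 gives f = m g sin θ − P = 218 − 382 = -164 N (up-slope positive).
Maximum static friction available: μ_s N = 0.45 × 567.8 = 255.5 N.
Since |-164| ≤ 255.5 N, no slip — friction simply equals what equilibrium demands.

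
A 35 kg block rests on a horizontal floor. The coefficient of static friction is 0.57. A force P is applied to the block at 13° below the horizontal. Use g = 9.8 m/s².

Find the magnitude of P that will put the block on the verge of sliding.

P ≈ 231 N

N = m g + P sin α (the push presses the block into the horizontal floor).
At impending slip, P cos α = μ_s N = μ_s (m g + P sin α).
Solving: P (cos α − μ_s sin α) = μ_s m g → P = 0.57×343/(cos 13° − 0.57 sin 13°) = 196/0.8461 = 231 N.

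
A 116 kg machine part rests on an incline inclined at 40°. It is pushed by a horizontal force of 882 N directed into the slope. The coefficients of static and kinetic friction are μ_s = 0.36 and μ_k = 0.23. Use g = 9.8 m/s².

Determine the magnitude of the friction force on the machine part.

The horizontal push has a component P sin θ into the surface, so N = m g cos θ + P sin θ = 870.8 + 566.9 = 1438 N.
Along the incline, the net driving force (taking up-slope positive) is P cos θ − m g sin θ = 675.7 − 730.7 = -55.07 N, so equilibrium requires friction f = 55.07 N (up-slope).
Maximum static friction: μ_s N = 0.36 × 1438 = 517.6 N.
Since 55.07 N is within the 517.6 N limit, the machine part stays put and friction is exactly 55.1 N.

f ≈ 55.1 N (up the incline)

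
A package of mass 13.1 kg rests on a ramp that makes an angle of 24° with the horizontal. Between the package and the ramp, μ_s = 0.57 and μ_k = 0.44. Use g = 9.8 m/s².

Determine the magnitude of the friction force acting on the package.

f ≈ 52.2 N (up the incline)

The normal reaction is N = m g cos θ = 117.3 N.
Along the slope the weight component is m g sin θ = 52.22 N; friction must supply exactly this, acting up-slope.
The static-friction ceiling is μ_s N = 0.57 × 117.3 = 66.85 N.
Since |52.22| ≤ 66.85 N, no slip — friction simply equals what equilibrium demands.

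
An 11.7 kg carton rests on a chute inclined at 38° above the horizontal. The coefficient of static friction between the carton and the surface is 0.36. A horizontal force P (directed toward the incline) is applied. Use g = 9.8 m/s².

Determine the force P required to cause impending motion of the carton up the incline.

P ≈ 182 N

At impending motion up the slope, friction acts down-slope at its limit: f = μ_s N.
Perpendicular to the incline: N = m g cos θ + P sin θ.
Along the incline: P cos θ = m g sin θ + μ_s N = m g sin θ + μ_s (m g cos θ + P sin θ).
Solving, P (cos θ − μ_s sin θ) = m g (sin θ + μ_s cos θ), so P = 11.7×9.8×(sin 38° + 0.36 cos 38°)/(cos 38° − 0.36 sin 38°) = 115×0.8993/0.5664 = 182 N.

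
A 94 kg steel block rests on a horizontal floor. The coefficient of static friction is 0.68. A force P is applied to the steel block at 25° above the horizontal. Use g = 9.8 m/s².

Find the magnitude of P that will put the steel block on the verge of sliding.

N = m g − P sin α (the pull lifts the steel block).
At impending slip, P cos α = μ_s N = μ_s (m g − P sin α).
Solving: P (cos α + μ_s sin α) = μ_s m g → P = 0.68×921/(cos 25° + 0.68 sin 25°) = 626/1.194 = 525 N.

P ≈ 525 N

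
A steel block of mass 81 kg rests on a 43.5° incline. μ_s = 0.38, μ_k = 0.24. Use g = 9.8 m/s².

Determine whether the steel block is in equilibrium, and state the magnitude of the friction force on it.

f ≈ 138 N

N = m g cos θ = 576 N.
Down-slope weight component: m g sin θ = 546 N.
μ_s N = 219 N.
546 > 219 N, so it slides; kinetic friction f = μ_k N = 0.24×576 = 138 N.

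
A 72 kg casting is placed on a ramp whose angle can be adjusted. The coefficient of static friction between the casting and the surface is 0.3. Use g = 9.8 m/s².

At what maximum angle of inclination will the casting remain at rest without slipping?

θ_max ≈ 16.7°

At the slip threshold, m g sin θ = μ_s · m g cos θ, so tan θ = μ_s.
θ_max = arctan(0.3) = 16.7°.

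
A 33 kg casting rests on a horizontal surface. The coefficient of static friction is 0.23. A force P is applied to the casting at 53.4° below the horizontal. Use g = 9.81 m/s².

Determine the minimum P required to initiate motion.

P ≈ 181 N

N = m g + P sin α (the push presses the casting into the horizontal surface).
At impending slip, P cos α = μ_s N = μ_s (m g + P sin α).
Solving: P (cos α − μ_s sin α) = μ_s m g → P = 0.23×324/(cos 53.4° − 0.23 sin 53.4°) = 74.5/0.4116 = 181 N.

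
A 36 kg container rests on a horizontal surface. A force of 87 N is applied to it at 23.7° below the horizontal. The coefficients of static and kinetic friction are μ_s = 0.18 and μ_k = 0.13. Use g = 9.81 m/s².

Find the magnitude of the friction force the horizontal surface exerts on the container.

N = m g + P sin α = 353.2 + 87×sin 23.7° = 388.1 N.
Horizontally, friction must balance P cos α = 79.66 N.
μ_s N = 0.18 × 388.1 = 69.86 N.
The required friction exceeds μ_s N, so the container moves and f = μ_k N = 50.5 N.

f ≈ 50.5 N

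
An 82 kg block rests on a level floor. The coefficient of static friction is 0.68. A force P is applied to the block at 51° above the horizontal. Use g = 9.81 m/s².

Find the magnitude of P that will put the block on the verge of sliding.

N = m g − P sin α (the pull lifts the block).
At impending slip, P cos α = μ_s N = μ_s (m g − P sin α).
Solving: P (cos α + μ_s sin α) = μ_s m g → P = 0.68×804/(cos 51° + 0.68 sin 51°) = 547/1.158 = 472 N.

P ≈ 472 N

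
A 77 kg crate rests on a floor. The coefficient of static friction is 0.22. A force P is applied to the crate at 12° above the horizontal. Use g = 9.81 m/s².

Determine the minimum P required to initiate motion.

N = m g − P sin α (the pull lifts the crate).
At impending slip, P cos α = μ_s N = μ_s (m g − P sin α).
Solving: P (cos α + μ_s sin α) = μ_s m g → P = 0.22×755/(cos 12° + 0.22 sin 12°) = 166/1.024 = 162 N.

P ≈ 162 N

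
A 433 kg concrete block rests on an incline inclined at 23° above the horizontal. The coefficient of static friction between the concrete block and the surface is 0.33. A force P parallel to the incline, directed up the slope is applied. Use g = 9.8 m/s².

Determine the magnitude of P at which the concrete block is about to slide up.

P ≈ 2950 N

At impending motion up the slope, friction acts down-slope at its limit: f = μ_s N.
P is parallel to the surface, so N = m g cos θ = 3910 N.
Along the incline: P = m g sin θ + μ_s N = 1660 + 0.33×3910 = 2950 N.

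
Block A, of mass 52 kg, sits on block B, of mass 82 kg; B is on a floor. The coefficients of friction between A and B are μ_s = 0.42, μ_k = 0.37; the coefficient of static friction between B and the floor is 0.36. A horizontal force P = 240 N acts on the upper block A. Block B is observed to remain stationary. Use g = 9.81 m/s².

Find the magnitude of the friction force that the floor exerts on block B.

f ≈ 189 N

The normal force B exerts on A is simply A's weight, N₁ = 510.1 N.
Maximum static friction on A from B: μ_s N₁ = 0.42×510.1 = 214.3 N.
Since P = 240 N > 214.3 N, A slides on B; the A–B friction is kinetic: f₁ = μ_k N₁ = 0.37×510.1 = 189 N.
By Newton's third law B feels 189 N forward from A. With B stationary, the floor's static friction on B balances it: f₂ = 189 N (well within μ_s(m_A+m_B)g = 473.2 N).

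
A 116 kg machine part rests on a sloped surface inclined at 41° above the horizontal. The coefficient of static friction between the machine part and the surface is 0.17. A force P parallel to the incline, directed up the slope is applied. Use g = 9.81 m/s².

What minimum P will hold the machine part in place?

P_min ≈ 601 N

The machine part tends to slide down (tan θ > μ_s), so at the point of impending slip friction acts up-slope at its limit: f = μ_s N.
P is parallel to the surface, so N = m g cos θ = 859 N.
Along the incline: P + μ_s N = m g sin θ, so P = 747 − 0.17×859 = 601 N.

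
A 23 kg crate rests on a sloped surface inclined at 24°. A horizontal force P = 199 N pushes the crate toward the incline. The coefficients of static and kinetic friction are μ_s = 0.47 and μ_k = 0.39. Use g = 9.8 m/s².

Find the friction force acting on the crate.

f ≈ 90.1 N (down the incline)

The horizontal push has a component P sin θ into the surface, so N = m g cos θ + P sin θ = 205.9 + 80.94 = 286.9 N.
Parallel to the incline: P cos θ − m g sin θ = 181.8 − 91.68 = 90.12 N; the friction needed to balance this is 90.12 N acting down the slope.
The limit of static friction is μ_s N = 134.8 N.
|f_req| = 90.12 ≤ 134.8 N → the crate is in equilibrium; friction equals the required value.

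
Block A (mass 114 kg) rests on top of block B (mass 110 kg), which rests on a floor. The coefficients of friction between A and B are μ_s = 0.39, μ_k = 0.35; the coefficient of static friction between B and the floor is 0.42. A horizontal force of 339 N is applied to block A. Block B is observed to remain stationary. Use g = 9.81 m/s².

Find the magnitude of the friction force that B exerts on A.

Normal force at the A–B interface: N₁ = m_A g = 1118 N.
Maximum static friction on A from B: μ_s N₁ = 0.39×1118 = 436.2 N.
Since P = 339 N ≤ 436.2 N, A does not slip on B; friction on A equals P = 339 N.
By Newton's third law B feels 339 N forward from A. With B stationary, the floor's static friction on B balances it: f₂ = 339 N (well within μ_s(m_A+m_B)g = 922.9 N).

f ≈ 339 N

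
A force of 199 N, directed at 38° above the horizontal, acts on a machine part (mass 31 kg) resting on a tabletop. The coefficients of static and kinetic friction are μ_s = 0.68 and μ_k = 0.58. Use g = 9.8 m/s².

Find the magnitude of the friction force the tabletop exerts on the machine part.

The vertical component of P reduces the normal force: N = m g − P sin α = 303.8 − 122.5 = 181.3 N.
For equilibrium, f = P cos α = 199×cos 38° = 156.8 N.
The static-friction limit is μ_s N = 123.3 N.
156.8 > 123.3 N → the machine part slides; f = μ_k N = 0.58×181.3 = 105 N.

f ≈ 105 N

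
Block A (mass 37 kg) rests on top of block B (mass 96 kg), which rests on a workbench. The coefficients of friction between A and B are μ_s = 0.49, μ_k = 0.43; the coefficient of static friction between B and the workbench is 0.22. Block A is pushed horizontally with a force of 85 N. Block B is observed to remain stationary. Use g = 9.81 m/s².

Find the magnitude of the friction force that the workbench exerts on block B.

f ≈ 85 N

The normal force B exerts on A is simply A's weight, N₁ = 363 N.
Maximum static friction on A from B: μ_s N₁ = 0.49×363 = 177.9 N.
P = 85 N is within that limit, so A and B move together (both at rest); the A–B friction is simply f₁ = P = 85 N.
B experiences an equal 85 N forward from A (third law). B is in equilibrium, so the floor supplies f₂ = 85 N of static friction (limit μ_s(m_A+m_B)g = 287 N, not exceeded).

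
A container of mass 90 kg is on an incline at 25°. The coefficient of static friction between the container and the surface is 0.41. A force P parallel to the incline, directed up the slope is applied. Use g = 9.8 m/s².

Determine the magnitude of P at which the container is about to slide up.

P ≈ 700 N

At impending motion up the slope, friction acts down-slope at its limit: f = μ_s N.
P is parallel to the surface, so N = m g cos θ = 799 N.
Along the incline: P = m g sin θ + μ_s N = 373 + 0.41×799 = 700 N.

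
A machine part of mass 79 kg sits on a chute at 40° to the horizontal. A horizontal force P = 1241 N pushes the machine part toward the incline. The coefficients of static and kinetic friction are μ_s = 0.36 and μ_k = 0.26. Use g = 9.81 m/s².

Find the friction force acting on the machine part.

f ≈ 453 N (down the incline)

Normal direction: N = m g cos θ + P sin θ = 1391 N.
Parallel to the incline: P cos θ − m g sin θ = 950.7 − 498.2 = 452.5 N; the friction needed to balance this is 452.5 N acting down the slope.
Maximum static friction: μ_s N = 0.36 × 1391 = 500.9 N.
Since 452.5 N is within the 500.9 N limit, the machine part stays put and friction is exactly 453 N.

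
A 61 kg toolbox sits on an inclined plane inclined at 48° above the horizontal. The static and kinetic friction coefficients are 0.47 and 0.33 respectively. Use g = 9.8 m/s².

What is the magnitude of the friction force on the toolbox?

f ≈ 132 N (up the incline)

Perpendicular to the surface, N = m g cos θ = 61·9.8·cos 48° = 400 N.
Along the slope the weight component is m g sin θ = 444.3 N; friction must supply exactly this, acting up-slope.
The static-friction ceiling is μ_s N = 0.47 × 400 = 188 N.
Since |444.3| > 188 N, static friction cannot hold it; the toolbox slides down the incline and kinetic friction applies: f = μ_k N = 0.33 × 400 = 132 N.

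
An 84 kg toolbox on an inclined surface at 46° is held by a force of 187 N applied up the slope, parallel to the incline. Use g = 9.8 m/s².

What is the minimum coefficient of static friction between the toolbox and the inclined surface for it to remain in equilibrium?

μ_s,min ≈ 0.709

N = m g cos θ = 571.8 N.
Friction must make up the shortfall along the incline: f = m g sin θ − P = 592.2 − 187 = 405.2 N.
At the threshold f = μ_s N, so μ_s,min = 405.2/571.8 = 0.709.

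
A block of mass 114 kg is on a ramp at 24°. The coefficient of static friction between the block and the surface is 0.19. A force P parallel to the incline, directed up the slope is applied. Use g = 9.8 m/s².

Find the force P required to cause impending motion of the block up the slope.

P ≈ 648 N

At impending motion up the slope, friction acts down-slope at its limit: f = μ_s N.
P is parallel to the surface, so N = m g cos θ = 1020 N.
Along the incline: P = m g sin θ + μ_s N = 454 + 0.19×1020 = 648 N.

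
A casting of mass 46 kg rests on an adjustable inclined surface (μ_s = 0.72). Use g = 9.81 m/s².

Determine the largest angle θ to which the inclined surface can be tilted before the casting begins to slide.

At the slip threshold, m g sin θ = μ_s · m g cos θ, so tan θ = μ_s.
θ_max = arctan(0.72) = 35.8°.

θ_max ≈ 35.8°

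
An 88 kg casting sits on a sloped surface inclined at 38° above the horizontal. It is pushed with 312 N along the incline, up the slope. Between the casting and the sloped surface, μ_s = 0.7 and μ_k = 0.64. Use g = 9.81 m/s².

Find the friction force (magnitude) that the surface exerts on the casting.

The normal reaction is N = m g cos θ = 680.3 N.
For equilibrium along the incline the friction force must supply f = m g sin θ − P = 531.5 − 312 = 219.5 N (positive meaning up-slope).
Maximum static friction available: μ_s N = 0.7 × 680.3 = 476.2 N.
Since |219.5| ≤ 476.2 N, the casting remains in static equilibrium and friction takes exactly the required value.

f ≈ 219 N (up the incline)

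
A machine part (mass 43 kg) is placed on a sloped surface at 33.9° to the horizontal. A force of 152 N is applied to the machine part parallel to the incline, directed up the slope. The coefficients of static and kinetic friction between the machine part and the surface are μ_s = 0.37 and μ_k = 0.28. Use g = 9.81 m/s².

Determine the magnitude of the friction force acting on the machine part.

Perpendicular to the surface, N = m g cos θ = 43·9.81·cos 33.9° = 350.1 N.
For equilibrium along the incline the friction force must supply f = m g sin θ − P = 235.3 − 152 = 83.27 N (positive meaning up-slope).
The static-friction ceiling is μ_s N = 0.37 × 350.1 = 129.5 N.
Since |83.27| ≤ 129.5 N, no slip — friction simply equals what equilibrium demands.

f ≈ 83.3 N (up the incline)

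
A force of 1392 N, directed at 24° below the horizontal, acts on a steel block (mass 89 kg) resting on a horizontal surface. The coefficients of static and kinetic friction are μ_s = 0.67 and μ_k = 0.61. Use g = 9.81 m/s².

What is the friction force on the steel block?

f ≈ 878 N

N = m g + P sin α = 873.1 + 1392×sin 24° = 1439 N.
Horizontally, friction must balance P cos α = 1272 N.
μ_s N = 0.67 × 1439 = 964.3 N.
1272 > 964.3 N → the steel block slides; f = μ_k N = 0.61×1439 = 878 N.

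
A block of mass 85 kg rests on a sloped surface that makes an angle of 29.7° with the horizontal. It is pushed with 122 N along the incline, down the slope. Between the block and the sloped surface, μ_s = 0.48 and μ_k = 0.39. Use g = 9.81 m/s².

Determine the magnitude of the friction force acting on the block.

Normal force: N = m g cos θ = 85 × 9.81 × cos 29.7° = 724.3 N.
The friction needed for equilibrium is m g sin θ + P = 413.1 + 122 = 535.1 N, measured positive up-slope.
The static-friction ceiling is μ_s N = 0.48 × 724.3 = 347.7 N.
Since |535.1| > 347.7 N, static friction cannot hold it; the block slides down the incline and kinetic friction applies: f = μ_k N = 0.39 × 724.3 = 282 N.

f ≈ 282 N (up the incline)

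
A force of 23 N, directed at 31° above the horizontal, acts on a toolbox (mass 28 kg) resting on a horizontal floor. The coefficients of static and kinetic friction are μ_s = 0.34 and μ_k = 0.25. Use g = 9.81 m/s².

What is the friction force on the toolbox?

f ≈ 19.7 N

N = m g − P sin α = 274.7 − 23×sin 31° = 262.8 N.
For equilibrium, f = P cos α = 23×cos 31° = 19.71 N.
The static-friction limit is μ_s N = 89.36 N.
Since 19.71 N does not exceed the limit, the toolbox stays at rest and f = 19.7 N.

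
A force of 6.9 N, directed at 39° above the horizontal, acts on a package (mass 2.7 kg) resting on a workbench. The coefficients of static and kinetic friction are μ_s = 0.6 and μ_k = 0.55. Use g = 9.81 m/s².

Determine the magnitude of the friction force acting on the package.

f ≈ 5.36 N

N = m g − P sin α = 26.49 − 6.9×sin 39° = 22.14 N.
For equilibrium, f = P cos α = 6.9×cos 39° = 5.362 N.
The static-friction limit is μ_s N = 13.29 N.
5.362 ≤ 13.29 N → static; friction equals the required 5.36 N.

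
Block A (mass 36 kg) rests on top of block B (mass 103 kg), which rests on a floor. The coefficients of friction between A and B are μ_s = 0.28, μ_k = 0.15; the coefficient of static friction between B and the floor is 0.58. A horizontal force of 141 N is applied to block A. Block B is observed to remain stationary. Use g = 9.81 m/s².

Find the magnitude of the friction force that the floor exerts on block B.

Normal force at the A–B interface: N₁ = m_A g = 353.2 N.
So the A–B interface can sustain at most μ_s N₁ = 98.88 N of static friction.
Since P = 141 N > 98.88 N, A slides on B; the A–B friction is kinetic: f₁ = μ_k N₁ = 0.15×353.2 = 53 N.
By Newton's third law B feels 53 N forward from A. With B stationary, the floor's static friction on B balances it: f₂ = 53 N (well within μ_s(m_A+m_B)g = 790.9 N).

f ≈ 53 N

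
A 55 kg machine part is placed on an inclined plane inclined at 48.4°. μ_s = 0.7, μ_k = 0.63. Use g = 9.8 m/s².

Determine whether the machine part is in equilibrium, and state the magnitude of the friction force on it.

f ≈ 225 N

N = m g cos θ = 358 N.
Down-slope weight component: m g sin θ = 403 N.
μ_s N = 250 N.
403 > 250 N, so it slides; kinetic friction f = μ_k N = 0.63×358 = 225 N.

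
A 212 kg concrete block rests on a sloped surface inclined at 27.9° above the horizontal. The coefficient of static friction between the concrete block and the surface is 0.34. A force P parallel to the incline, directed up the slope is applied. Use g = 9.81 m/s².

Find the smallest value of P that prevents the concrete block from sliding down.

P_min ≈ 348 N

The concrete block tends to slide down (tan θ > μ_s), so at the point of impending slip friction acts up-slope at its limit: f = μ_s N.
P is parallel to the surface, so N = m g cos θ = 1840 N.
Along the incline: P + μ_s N = m g sin θ, so P = 973 − 0.34×1840 = 348 N.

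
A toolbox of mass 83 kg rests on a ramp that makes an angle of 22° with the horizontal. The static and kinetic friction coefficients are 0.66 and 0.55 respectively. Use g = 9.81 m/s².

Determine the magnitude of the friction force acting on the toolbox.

f ≈ 305 N (up the incline)

Perpendicular to the surface, N = m g cos θ = 83·9.81·cos 22° = 754.9 N.
Along the slope the weight component is m g sin θ = 305 N; friction must supply exactly this, acting up-slope.
Static friction can supply at most μ_s N = 498.3 N.
Since |305| ≤ 498.3 N, no slip — friction simply equals what equilibrium demands.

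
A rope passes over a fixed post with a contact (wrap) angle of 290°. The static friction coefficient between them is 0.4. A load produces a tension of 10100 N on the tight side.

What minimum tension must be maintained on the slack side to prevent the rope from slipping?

T_min ≈ 1330 N

Capstan equation at impending slip: T_tight/T_slack = e^{μβ}.
β = 290° = 5.061 rad; e^{μβ} = e^{0.4×5.061} = 7.573.
T_slack = T_tight / e^{μβ} = 10100 / 7.573 = 1330 N.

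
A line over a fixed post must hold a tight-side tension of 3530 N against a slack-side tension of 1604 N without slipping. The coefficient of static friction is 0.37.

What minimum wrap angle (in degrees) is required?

β_min ≈ 122°

T₂/T₁ = e^{μβ} → β = ln(T₂/T₁)/μ.
β = ln(3530/1604)/0.37 = 0.7888/0.37 = 2.132 rad.
In degrees: β = 2.132 × 180/π = 122°.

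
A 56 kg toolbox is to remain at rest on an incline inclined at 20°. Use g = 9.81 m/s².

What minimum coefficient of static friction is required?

At the slip threshold m g sin θ = μ_s m g cos θ, so μ_s,min = tan θ.
μ_s,min = tan 20° = 0.364.

μ_s,min ≈ 0.364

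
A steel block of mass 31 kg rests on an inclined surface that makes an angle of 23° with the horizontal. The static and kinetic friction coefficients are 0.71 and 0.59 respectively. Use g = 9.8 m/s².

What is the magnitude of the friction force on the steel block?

The normal reaction is N = m g cos θ = 279.6 N.
For equilibrium along the incline, friction must balance the weight component: f = m g sin θ = 118.7 N up the slope.
The static-friction ceiling is μ_s N = 0.71 × 279.6 = 198.6 N.
Since |118.7| ≤ 198.6 N, no slip — friction simply equals what equilibrium demands.

f ≈ 119 N (up the incline)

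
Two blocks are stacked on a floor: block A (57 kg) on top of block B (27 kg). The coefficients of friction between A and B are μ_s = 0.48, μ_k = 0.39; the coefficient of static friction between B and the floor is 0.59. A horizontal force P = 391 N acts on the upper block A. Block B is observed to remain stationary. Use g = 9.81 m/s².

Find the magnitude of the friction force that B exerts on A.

f ≈ 218 N

Between the blocks, N₁ = m_A g = 559.2 N.
Maximum static friction on A from B: μ_s N₁ = 0.48×559.2 = 268.4 N.
Since P = 391 N > 268.4 N, A slides on B; the A–B friction is kinetic: f₁ = μ_k N₁ = 0.39×559.2 = 218 N.
B experiences an equal 218 N forward from A (third law). B is in equilibrium, so the floor supplies f₂ = 218 N of static friction (limit μ_s(m_A+m_B)g = 486.2 N, not exceeded).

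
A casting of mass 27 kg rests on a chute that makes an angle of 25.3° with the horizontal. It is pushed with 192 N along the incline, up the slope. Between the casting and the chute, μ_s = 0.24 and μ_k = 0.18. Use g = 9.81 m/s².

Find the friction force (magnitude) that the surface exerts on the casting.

The normal reaction is N = m g cos θ = 239.5 N.
The friction needed for equilibrium is m g sin θ − P = 113.2 − 192 = -78.81 N, measured positive up-slope.
Static friction can supply at most μ_s N = 57.47 N.
|-78.81| exceeds 57.47 N, so the casting slips up-slope; friction is kinetic, f = μ_k N = 0.18×239.5 = 43.1 N.

f ≈ 43.1 N (down the incline)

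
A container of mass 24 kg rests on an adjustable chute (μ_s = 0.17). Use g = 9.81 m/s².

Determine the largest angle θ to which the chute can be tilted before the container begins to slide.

At the slip threshold, m g sin θ = μ_s · m g cos θ, so tan θ = μ_s.
θ_max = arctan(0.17) = 9.65°.

θ_max ≈ 9.65°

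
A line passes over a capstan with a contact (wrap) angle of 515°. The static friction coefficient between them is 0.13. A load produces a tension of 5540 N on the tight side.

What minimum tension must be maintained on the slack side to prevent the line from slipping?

Capstan equation at impending slip: T_tight/T_slack = e^{μβ}.
β = 515° = 8.988 rad; e^{μβ} = e^{0.13×8.988} = 3.217.
T_slack = T_tight / e^{μβ} = 5540 / 3.217 = 1720 N.

T_min ≈ 1720 N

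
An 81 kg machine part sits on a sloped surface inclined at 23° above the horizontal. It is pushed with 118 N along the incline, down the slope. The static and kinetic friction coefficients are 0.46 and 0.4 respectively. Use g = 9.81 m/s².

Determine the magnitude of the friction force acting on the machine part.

The normal reaction is N = m g cos θ = 731.4 N.
For equilibrium along the incline the friction force must supply f = m g sin θ + P = 310.5 + 118 = 428.5 N (positive meaning up-slope).
Maximum static friction available: μ_s N = 0.46 × 731.4 = 336.5 N.
|428.5| exceeds 336.5 N, so the machine part slips down-slope; friction is kinetic, f = μ_k N = 0.4×731.4 = 293 N.

f ≈ 293 N (up the incline)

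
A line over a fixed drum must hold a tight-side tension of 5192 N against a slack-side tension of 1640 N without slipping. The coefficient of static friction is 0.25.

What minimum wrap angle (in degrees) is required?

T₂/T₁ = e^{μβ} → β = ln(T₂/T₁)/μ.
β = ln(5192/1640)/0.25 = 1.152/0.25 = 4.61 rad.
In degrees: β = 4.61 × 180/π = 264°.

β_min ≈ 264°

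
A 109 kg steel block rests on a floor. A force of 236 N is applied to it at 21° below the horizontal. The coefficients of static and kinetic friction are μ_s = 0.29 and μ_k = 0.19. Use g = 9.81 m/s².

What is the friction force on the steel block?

f ≈ 220 N

N = m g + P sin α = 1069 + 236×sin 21° = 1154 N.
Horizontally, friction must balance P cos α = 220.3 N.
The static-friction limit is μ_s N = 334.6 N.
220.3 ≤ 334.6 N → static; friction equals the required 220 N.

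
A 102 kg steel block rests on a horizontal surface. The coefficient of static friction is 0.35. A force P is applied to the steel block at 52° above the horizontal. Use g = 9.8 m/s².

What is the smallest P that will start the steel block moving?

N = m g − P sin α (the pull lifts the steel block).
At impending slip, P cos α = μ_s N = μ_s (m g − P sin α).
Solving: P (cos α + μ_s sin α) = μ_s m g → P = 0.35×1000/(cos 52° + 0.35 sin 52°) = 350/0.8915 = 392 N.

P ≈ 392 N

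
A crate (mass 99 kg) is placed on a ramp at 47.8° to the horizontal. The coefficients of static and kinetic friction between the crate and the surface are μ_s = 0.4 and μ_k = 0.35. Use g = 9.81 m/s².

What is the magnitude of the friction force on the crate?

The normal reaction is N = m g cos θ = 652.4 N.
For equilibrium along the incline, friction must balance the weight component: f = m g sin θ = 719.5 N up the slope.
Static friction can supply at most μ_s N = 260.9 N.
|719.5| exceeds 260.9 N, so the crate slips down-slope; friction is kinetic, f = μ_k N = 0.35×652.4 = 228 N.

f ≈ 228 N (up the incline)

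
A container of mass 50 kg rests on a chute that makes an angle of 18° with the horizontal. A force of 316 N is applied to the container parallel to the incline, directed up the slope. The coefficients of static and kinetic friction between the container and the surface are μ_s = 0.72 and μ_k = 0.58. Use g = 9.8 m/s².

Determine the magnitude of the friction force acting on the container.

Perpendicular to the surface, N = m g cos θ = 50·9.8·cos 18° = 466 N.
Parallel to the incline, ΣF = 0 gives f = m g sin θ − P = 151.4 − 316 = -164.6 N (up-slope positive).
Maximum static friction available: μ_s N = 0.72 × 466 = 335.5 N.
Since |-164.6| ≤ 335.5 N, the container remains in static equilibrium and friction takes exactly the required value.

f ≈ 165 N (down the incline)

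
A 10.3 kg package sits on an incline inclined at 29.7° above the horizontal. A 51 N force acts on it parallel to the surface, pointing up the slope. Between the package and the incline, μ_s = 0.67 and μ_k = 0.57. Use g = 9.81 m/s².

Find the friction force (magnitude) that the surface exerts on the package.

Normal force: N = m g cos θ = 10.3 × 9.81 × cos 29.7° = 87.77 N.
The friction needed for equilibrium is m g sin θ − P = 50.06 − 51 = -0.9374 N, measured positive up-slope.
Static friction can supply at most μ_s N = 58.81 N.
Since |-0.9374| ≤ 58.81 N, no slip — friction simply equals what equilibrium demands.

f ≈ 0.937 N (down the incline)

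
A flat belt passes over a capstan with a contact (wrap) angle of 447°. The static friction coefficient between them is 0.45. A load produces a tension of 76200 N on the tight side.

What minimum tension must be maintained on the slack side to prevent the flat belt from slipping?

Capstan equation at impending slip: T_tight/T_slack = e^{μβ}.
β = 447° = 7.802 rad; e^{μβ} = e^{0.45×7.802} = 33.47.
T_slack = T_tight / e^{μβ} = 76200 / 33.47 = 2280 N.

T_min ≈ 2280 N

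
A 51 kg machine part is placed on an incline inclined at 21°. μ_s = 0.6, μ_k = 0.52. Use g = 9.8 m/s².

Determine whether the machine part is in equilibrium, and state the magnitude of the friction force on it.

N = m g cos θ = 467 N.
Down-slope weight component: m g sin θ = 179 N.
μ_s N = 280 N.
179 ≤ 280 N, so it stays put; friction = 179 N.

f ≈ 179 N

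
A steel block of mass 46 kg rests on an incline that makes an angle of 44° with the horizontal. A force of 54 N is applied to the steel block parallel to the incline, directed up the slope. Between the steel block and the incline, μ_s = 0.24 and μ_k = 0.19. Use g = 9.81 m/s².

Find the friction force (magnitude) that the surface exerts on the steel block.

f ≈ 61.7 N (up the incline)

Normal force: N = m g cos θ = 46 × 9.81 × cos 44° = 324.6 N.
The friction needed for equilibrium is m g sin θ − P = 313.5 − 54 = 259.5 N, measured positive up-slope.
Maximum static friction available: μ_s N = 0.24 × 324.6 = 77.91 N.
Since |259.5| > 77.91 N, static friction cannot hold it; the steel block slides down the incline and kinetic friction applies: f = μ_k N = 0.19 × 324.6 = 61.7 N.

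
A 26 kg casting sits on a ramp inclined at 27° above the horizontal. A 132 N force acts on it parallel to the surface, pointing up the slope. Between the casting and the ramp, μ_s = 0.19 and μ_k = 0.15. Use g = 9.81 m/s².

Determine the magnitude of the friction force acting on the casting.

f ≈ 16.2 N (down the incline)

The normal reaction is N = m g cos θ = 227.3 N.
Parallel to the incline, ΣF = 0 gives f = m g sin θ − P = 115.8 − 132 = -16.21 N (up-slope positive).
Maximum static friction available: μ_s N = 0.19 × 227.3 = 43.18 N.
Since |-16.21| ≤ 43.18 N, static friction is sufficient; f equals the required value, not μ_s N.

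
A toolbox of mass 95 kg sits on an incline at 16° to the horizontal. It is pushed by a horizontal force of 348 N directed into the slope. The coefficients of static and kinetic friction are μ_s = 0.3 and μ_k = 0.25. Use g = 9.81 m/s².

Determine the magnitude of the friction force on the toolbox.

Normal direction: N = m g cos θ + P sin θ = 991.8 N.
Along the incline, the net driving force (taking up-slope positive) is P cos θ − m g sin θ = 334.5 − 256.9 = 77.64 N, so equilibrium requires friction f = -77.64 N (down-slope).
The limit of static friction is μ_s N = 297.5 N.
Since 77.64 N is within the 297.5 N limit, the toolbox stays put and friction is exactly 77.6 N.

f ≈ 77.6 N (down the incline)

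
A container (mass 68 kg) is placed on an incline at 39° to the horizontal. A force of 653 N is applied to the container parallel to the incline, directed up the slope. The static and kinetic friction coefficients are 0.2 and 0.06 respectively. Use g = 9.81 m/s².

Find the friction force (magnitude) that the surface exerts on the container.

The normal reaction is N = m g cos θ = 518.4 N.
Parallel to the incline, ΣF = 0 gives f = m g sin θ − P = 419.8 − 653 = -233.2 N (up-slope positive).
Maximum static friction available: μ_s N = 0.2 × 518.4 = 103.7 N.
|-233.2| exceeds 103.7 N, so the container slips up-slope; friction is kinetic, f = μ_k N = 0.06×518.4 = 31.1 N.

f ≈ 31.1 N (down the incline)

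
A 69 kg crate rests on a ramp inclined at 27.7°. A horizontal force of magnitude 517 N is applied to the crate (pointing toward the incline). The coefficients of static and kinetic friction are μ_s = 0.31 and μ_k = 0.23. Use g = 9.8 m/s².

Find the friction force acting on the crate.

f ≈ 143 N (down the incline)

Resolve perpendicular to the incline: N = m g cos θ + P sin θ = 69×9.8×cos 27.7° + 517×sin 27.7° = 839 N.
Parallel to the incline: P cos θ − m g sin θ = 457.7 − 314.3 = 143.4 N; the friction needed to balance this is 143.4 N acting down the slope.
Maximum static friction: μ_s N = 0.31 × 839 = 260.1 N.
|f_req| = 143.4 ≤ 260.1 N → the crate is in equilibrium; friction equals the required value.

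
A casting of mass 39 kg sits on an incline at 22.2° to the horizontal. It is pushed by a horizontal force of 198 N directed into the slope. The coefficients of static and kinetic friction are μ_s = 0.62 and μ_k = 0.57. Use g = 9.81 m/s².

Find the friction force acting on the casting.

f ≈ 38.8 N (down the incline)

The horizontal push has a component P sin θ into the surface, so N = m g cos θ + P sin θ = 354.2 + 74.81 = 429 N.
Along the incline, the net driving force (taking up-slope positive) is P cos θ − m g sin θ = 183.3 − 144.6 = 38.76 N, so equilibrium requires friction f = -38.76 N (down-slope).
The limit of static friction is μ_s N = 266 N.
|f_req| = 38.76 ≤ 266 N → the casting is in equilibrium; friction equals the required value.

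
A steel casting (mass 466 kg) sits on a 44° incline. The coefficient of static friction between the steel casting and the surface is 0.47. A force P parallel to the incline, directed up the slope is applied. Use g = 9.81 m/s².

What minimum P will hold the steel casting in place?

P_min ≈ 1630 N

The steel casting tends to slide down (tan θ > μ_s), so at the point of impending slip friction acts up-slope at its limit: f = μ_s N.
P is parallel to the surface, so N = m g cos θ = 3290 N.
Along the incline: P + μ_s N = m g sin θ, so P = 3180 − 0.47×3290 = 1630 N.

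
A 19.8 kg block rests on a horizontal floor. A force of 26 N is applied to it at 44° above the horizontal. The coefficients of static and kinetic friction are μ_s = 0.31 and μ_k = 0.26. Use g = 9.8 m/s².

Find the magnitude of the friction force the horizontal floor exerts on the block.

Vertical equilibrium gives N = m g − P sin α = 176 N.
The horizontal driving force is P cos α = 18.7 N, so equilibrium needs friction f = 18.7 N.
μ_s N = 0.31 × 176 = 54.55 N.
Since 18.7 N does not exceed the limit, the block stays at rest and f = 18.7 N.

f ≈ 18.7 N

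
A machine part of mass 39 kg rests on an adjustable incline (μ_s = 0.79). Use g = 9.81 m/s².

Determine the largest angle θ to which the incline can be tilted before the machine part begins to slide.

At the slip threshold, m g sin θ = μ_s · m g cos θ, so tan θ = μ_s.
θ_max = arctan(0.79) = 38.3°.

θ_max ≈ 38.3°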